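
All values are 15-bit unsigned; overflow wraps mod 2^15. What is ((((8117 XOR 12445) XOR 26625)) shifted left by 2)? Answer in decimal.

8117 = 001111110110101
12445 = 011000010011101
→ XOR → 010111100101000 = 12072
26625 = 110100000000001
→ XOR → 100011100101001 = 18217
→ shifted left by 2 (mod 2^15) → 001110010100100 = 7332

7332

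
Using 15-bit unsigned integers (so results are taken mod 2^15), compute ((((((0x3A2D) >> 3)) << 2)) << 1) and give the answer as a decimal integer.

0x3A2D = 011101000101101
→ >> 3 → 000011101000101 = 1861
→ << 2 (mod 2^15) → 001110100010100 = 7444
→ << 1 (mod 2^15) → 011101000101000 = 14888

14888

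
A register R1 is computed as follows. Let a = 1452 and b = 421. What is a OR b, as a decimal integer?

1452 = 10110101100
421 = 00110100101
 OR → 10110101101 = 1453

1453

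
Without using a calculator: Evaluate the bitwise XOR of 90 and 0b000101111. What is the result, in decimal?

90 = 1011010
b = 0101111
XOR → 1110101 = 117

117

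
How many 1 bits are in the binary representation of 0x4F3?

7

0x4F3 = 10011110011
Count the 1s: 1 + 1 + 1 + 1 + 1 + 1 + 1 = 7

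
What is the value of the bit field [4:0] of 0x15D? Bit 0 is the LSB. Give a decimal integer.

v = 0101011101
Shift right by 0: 0101011101
Mask low 5 bits: 11101 = 29

29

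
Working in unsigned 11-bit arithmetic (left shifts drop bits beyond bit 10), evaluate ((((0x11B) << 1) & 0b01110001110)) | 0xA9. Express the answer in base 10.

0x11B = 00100011011
→ << 1 (mod 2^11) → 01000110110 = 566
0b01110001110 = 01110001110
→ & → 01000000110 = 518
0xA9 = 00010101001
→ | → 01010101111 = 687

687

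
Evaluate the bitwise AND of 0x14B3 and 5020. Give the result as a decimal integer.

4240

0x14B3 = 1010010110011
5020 = 1001110011100
AND → 1000010010000 = 4240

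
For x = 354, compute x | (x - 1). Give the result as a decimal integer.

355

x = 101100010 = 354
x - 1 = 101100001
OR    = 101100011 = 355
(x | (x - 1) sets all bits below the lowest set bit.)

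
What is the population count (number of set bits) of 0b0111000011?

n = 111000011
Count the 1s: 1 + 1 + 1 + 1 + 1 = 5

5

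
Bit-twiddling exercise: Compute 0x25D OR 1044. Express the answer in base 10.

0x25D = 01001011101
1044 = 10000010100
 OR → 11001011101 = 1629

1629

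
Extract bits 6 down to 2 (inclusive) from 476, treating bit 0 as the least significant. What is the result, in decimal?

v = 111011100
Shift right by 2: 1110111
Mask low 5 bits: 10111 = 23

23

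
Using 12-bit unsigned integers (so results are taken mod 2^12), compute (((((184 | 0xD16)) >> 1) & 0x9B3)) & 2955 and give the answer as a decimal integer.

184 = 000010111000
0xD16 = 110100010110
→ | → 110110111110 = 3518
→ >> 1 → 011011011111 = 1759
0x9B3 = 100110110011
→ & → 000010010011 = 147
2955 = 101110001011
→ & → 000010000011 = 131

131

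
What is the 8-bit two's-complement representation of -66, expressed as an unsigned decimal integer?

66 in 8 bits: 01000010
Invert: 10111101
Add 1:  10111110 = 190
(Check: 2^8 - 66 = 256 - 66 = 190.)

190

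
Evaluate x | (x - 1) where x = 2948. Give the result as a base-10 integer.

x = 101110000100 = 2948
x - 1 = 101110000011
OR    = 101110000111 = 2951
(x | (x - 1) sets all bits below the lowest set bit.)

2951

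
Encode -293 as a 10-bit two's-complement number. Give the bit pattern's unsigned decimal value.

293 in 10 bits: 0100100101
Invert: 1011011010
Add 1:  1011011011 = 731
(Check: 2^10 - 293 = 1024 - 293 = 731.)

731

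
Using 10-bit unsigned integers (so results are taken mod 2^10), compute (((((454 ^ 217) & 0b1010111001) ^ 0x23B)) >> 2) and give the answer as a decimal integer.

454 = 0111000110
217 = 0011011001
→ ^ → 0100011111 = 287
0b1010111001 = 1010111001
→ & → 0000011001 = 25
0x23B = 1000111011
→ ^ → 1000100010 = 546
→ >> 2 → 0010001000 = 136

136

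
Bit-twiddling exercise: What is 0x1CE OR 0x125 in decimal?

0x1CE = 111001110
0x125 = 100100101
 OR → 111101111 = 495

495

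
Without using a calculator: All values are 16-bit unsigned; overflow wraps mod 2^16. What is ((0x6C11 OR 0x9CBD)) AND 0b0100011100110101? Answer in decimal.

17461

0x6C11 = 0110110000010001
0x9CBD = 1001110010111101
→ OR → 1111110010111101 = 64701
0b0100011100110101 = 0100011100110101
→ AND → 0100010000110101 = 17461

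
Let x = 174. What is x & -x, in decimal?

2

x = 10101110 = 174
-x (two's complement) = …01010010
AND   = 00000010 = 2
(x & -x isolates the lowest set bit of x.)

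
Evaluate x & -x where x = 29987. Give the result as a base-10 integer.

x = 111010100100011 = 29987
-x (two's complement) = …000101011011101
AND   = 000000000000001 = 1
(x & -x isolates the lowest set bit of x.)

1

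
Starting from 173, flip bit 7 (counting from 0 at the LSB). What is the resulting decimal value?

45

x = 10101101
bit 7 is currently 1; toggle it via x ^ (1 << 7) = x ^ 128
→ 00101101 = 45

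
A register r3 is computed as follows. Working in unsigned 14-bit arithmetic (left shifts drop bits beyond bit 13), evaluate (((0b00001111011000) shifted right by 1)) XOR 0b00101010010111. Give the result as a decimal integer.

2939

0b00001111011000 = 00001111011000
→ shifted right by 1 → 00000111101100 = 492
0b00101010010111 = 00101010010111
→ XOR → 00101101111011 = 2939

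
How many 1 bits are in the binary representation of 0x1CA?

0x1CA = 111001010
Count the 1s: 1 + 1 + 1 + 1 + 1 = 5

5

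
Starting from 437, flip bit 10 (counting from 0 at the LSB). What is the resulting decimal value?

1461

x = 00110110101
bit 10 is currently 0; toggle it via x ^ (1 << 10) = x ^ 1024
→ 10110110101 = 1461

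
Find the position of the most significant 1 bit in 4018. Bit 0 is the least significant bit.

11

4018 = 111110110010
The topmost 1 is at position 11 (since 2^11 = 2048 ≤ 4018 < 4096).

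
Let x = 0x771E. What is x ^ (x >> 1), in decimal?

x = 111011100011110 = 30494
x>>1 = 011101110001111
XOR  = 100110010010001 = 19601
(x ^ (x >> 1) gives the standard binary-reflected Gray code of x.)

19601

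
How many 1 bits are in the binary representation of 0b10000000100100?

n = 10000000100100
Count the 1s: 1 + 1 + 1 = 3

3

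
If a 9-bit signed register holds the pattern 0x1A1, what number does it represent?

pattern = 110100001 (MSB is 1 ⇒ negative)
Invert: 001011110, add 1 → 001011111 = 95, so the value is -95.
(Equivalently: 417 - 2^9 = 417 - 512 = -95.)

-95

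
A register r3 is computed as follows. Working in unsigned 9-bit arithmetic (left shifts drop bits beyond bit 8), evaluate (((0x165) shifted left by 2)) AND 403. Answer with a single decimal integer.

0x165 = 101100101
→ shifted left by 2 (mod 2^9) → 110010100 = 404
403 = 110010011
→ AND → 110010000 = 400

400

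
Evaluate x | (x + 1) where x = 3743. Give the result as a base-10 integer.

x = 111010011111 = 3743
x + 1 = 111010100000
OR    = 111010111111 = 3775
(x | (x + 1) sets the lowest cleared bit.)

3775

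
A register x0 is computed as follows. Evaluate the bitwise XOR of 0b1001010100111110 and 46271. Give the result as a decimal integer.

a = 1001010100111110
46271 = 1011010010111111
XOR → 0010000110000001 = 8577

8577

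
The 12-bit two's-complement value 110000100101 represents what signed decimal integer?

pattern = 110000100101 (MSB is 1 ⇒ negative)
Invert: 001111011010, add 1 → 001111011011 = 987, so the value is -987.
(Equivalently: 3109 - 2^12 = 3109 - 4096 = -987.)

-987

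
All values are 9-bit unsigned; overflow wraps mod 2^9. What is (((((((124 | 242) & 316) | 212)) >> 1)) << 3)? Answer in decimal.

124 = 001111100
242 = 011110010
→ | → 011111110 = 254
316 = 100111100
→ & → 000111100 = 60
212 = 011010100
→ | → 011111100 = 252
→ >> 1 → 001111110 = 126
→ << 3 (mod 2^9) → 111110000 = 496

496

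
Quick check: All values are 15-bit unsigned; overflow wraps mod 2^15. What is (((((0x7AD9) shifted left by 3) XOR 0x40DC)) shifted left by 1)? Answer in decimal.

0x7AD9 = 111101011011001
→ shifted left by 3 (mod 2^15) → 101011011001000 = 22216
0x40DC = 100000011011100
→ XOR → 001011000010100 = 5652
→ shifted left by 1 (mod 2^15) → 010110000101000 = 11304

11304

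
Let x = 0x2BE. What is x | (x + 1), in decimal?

703

x = 1010111110 = 702
x + 1 = 1010111111
OR    = 1010111111 = 703
(x | (x + 1) sets the lowest cleared bit.)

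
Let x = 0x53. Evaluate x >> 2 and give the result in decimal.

0x53 = 1010011
shift right by 2 → 0010100 = 20
(equivalently, floor(83 / 4))

20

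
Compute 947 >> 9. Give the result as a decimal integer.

947 = 1110110011
shift right by 9 → 0000000001 = 1
(equivalently, floor(947 / 512))

1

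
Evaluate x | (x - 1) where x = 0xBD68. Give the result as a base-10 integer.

x = 1011110101101000 = 48488
x - 1 = 1011110101100111
OR    = 1011110101101111 = 48495
(x | (x - 1) sets all bits below the lowest set bit.)

48495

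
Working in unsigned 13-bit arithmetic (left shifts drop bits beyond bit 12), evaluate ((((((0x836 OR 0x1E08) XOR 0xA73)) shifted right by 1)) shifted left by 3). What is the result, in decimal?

0x836 = 0100000110110
0x1E08 = 1111000001000
→ OR → 1111000111110 = 7742
0xA73 = 0101001110011
→ XOR → 1010001001101 = 5197
→ shifted right by 1 → 0101000100110 = 2598
→ shifted left by 3 (mod 2^13) → 1000100110000 = 4400

4400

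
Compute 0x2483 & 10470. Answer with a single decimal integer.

8322

0x2483 = 10010010000011
10470 = 10100011100110
AND → 10000010000010 = 8322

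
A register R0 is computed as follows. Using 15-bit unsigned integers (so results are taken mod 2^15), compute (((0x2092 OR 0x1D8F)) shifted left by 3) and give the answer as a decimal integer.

0x2092 = 010000010010010
0x1D8F = 001110110001111
→ OR → 011110110011111 = 15775
→ shifted left by 3 (mod 2^15) → 110110011111000 = 27896

27896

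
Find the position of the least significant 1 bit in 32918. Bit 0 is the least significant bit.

1

32918 = 1000000010010110
Trailing zeros: 1, so the lowest set bit is bit 1 (value 2).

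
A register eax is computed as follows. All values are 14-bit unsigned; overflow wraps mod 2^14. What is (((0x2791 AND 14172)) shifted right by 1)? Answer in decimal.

5000

0x2791 = 10011110010001
14172 = 11011101011100
→ AND → 10011100010000 = 10000
→ shifted right by 1 → 01001110001000 = 5000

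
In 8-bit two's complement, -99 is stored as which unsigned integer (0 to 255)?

99 in 8 bits: 01100011
Invert: 10011100
Add 1:  10011101 = 157
(Check: 2^8 - 99 = 256 - 99 = 157.)

157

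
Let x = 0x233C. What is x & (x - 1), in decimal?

9016

x = 10001100111100 = 9020
x - 1 = 10001100111011
AND   = 10001100111000 = 9016
(x & (x - 1) clears the lowest set bit of x.)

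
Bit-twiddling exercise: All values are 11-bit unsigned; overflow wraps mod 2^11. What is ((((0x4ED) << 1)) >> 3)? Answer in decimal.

0x4ED = 10011101101
→ << 1 (mod 2^11) → 00111011010 = 474
→ >> 3 → 00000111011 = 59

59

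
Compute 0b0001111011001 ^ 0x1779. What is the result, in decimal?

5280

a = 0001111011001
0x1779 = 1011101111001
XOR → 1010010100000 = 5280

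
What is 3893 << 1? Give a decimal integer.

7786

3893 = 0111100110101
shift left by 1 → 1111001101010 = 7786
(equivalently, 3893 × 2^1 = 3893 × 2)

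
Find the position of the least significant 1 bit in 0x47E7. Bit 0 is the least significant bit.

0x47E7 = 100011111100111
Trailing zeros: 0, so the lowest set bit is bit 0 (value 1).

0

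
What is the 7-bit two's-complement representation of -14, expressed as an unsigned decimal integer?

14 in 7 bits: 0001110
Invert: 1110001
Add 1:  1110010 = 114
(Check: 2^7 - 14 = 128 - 14 = 114.)

114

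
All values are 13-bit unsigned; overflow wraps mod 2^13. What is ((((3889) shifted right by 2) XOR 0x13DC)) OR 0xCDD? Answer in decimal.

7389

3889 = 0111100110001
→ shifted right by 2 → 0001111001100 = 972
0x13DC = 1001111011100
→ XOR → 1000000010000 = 4112
0xCDD = 0110011011101
→ OR → 1110011011101 = 7389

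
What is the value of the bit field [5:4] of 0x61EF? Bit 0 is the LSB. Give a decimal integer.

2

v = 110000111101111
Shift right by 4: 11000011110
Mask low 2 bits: 10 = 2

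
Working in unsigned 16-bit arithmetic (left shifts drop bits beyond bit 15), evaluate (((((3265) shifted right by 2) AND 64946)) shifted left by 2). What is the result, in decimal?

1216

3265 = 0000110011000001
→ shifted right by 2 → 0000001100110000 = 816
64946 = 1111110110110010
→ AND → 0000000100110000 = 304
→ shifted left by 2 (mod 2^16) → 0000010011000000 = 1216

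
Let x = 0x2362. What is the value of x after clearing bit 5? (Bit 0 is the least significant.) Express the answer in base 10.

x = 10001101100010
bit 5 is currently 1; clear it via x & ~(1 << 5) = x & ~32
→ 10001101000010 = 9026

9026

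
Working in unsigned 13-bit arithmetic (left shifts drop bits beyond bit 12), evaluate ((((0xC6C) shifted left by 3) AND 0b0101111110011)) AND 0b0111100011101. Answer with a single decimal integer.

768

0xC6C = 0110001101100
→ shifted left by 3 (mod 2^13) → 0001101100000 = 864
0b0101111110011 = 0101111110011
→ AND → 0001101100000 = 864
0b0111100011101 = 0111100011101
→ AND → 0001100000000 = 768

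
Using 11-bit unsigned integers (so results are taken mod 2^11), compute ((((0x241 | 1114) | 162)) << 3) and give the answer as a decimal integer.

0x241 = 01001000001
1114 = 10001011010
→ | → 11001011011 = 1627
162 = 00010100010
→ | → 11011111011 = 1787
→ << 3 (mod 2^11) → 11111011000 = 2008

2008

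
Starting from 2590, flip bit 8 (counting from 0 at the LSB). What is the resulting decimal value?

x = 101000011110
bit 8 is currently 0; toggle it via x ^ (1 << 8) = x ^ 256
→ 101100011110 = 2846

2846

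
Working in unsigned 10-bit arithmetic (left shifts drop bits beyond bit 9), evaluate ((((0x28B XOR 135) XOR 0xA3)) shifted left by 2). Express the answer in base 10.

0x28B = 1010001011
135 = 0010000111
→ XOR → 1000001100 = 524
0xA3 = 0010100011
→ XOR → 1010101111 = 687
→ shifted left by 2 (mod 2^10) → 1010111100 = 700

700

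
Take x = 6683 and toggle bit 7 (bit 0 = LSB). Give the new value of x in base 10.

6811

x = 1101000011011
bit 7 is currently 0; toggle it via x ^ (1 << 7) = x ^ 128
→ 1101010011011 = 6811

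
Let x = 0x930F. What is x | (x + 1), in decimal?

x = 1001001100001111 = 37647
x + 1 = 1001001100010000
OR    = 1001001100011111 = 37663
(x | (x + 1) sets the lowest cleared bit.)

37663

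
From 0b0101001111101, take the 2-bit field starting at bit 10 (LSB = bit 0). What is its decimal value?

v = 0101001111101
Shift right by 10: 010
Mask low 2 bits: 10 = 2

2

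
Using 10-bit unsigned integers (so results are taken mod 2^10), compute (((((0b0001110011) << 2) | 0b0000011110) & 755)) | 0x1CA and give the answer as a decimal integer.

474

0b0001110011 = 0001110011
→ << 2 (mod 2^10) → 0111001100 = 460
0b0000011110 = 0000011110
→ | → 0111011110 = 478
755 = 1011110011
→ & → 0011010010 = 210
0x1CA = 0111001010
→ | → 0111011010 = 474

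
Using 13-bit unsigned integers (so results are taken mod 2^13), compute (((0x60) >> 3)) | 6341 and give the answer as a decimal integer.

0x60 = 0000001100000
→ >> 3 → 0000000001100 = 12
6341 = 1100011000101
→ | → 1100011001101 = 6349

6349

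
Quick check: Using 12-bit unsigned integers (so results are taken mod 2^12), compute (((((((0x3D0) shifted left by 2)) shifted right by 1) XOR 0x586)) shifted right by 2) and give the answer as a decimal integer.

0x3D0 = 001111010000
→ shifted left by 2 (mod 2^12) → 111101000000 = 3904
→ shifted right by 1 → 011110100000 = 1952
0x586 = 010110000110
→ XOR → 001000100110 = 550
→ shifted right by 2 → 000010001001 = 137

137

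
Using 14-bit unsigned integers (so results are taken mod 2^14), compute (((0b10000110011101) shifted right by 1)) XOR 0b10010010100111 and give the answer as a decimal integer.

13417

0b10000110011101 = 10000110011101
→ shifted right by 1 → 01000011001110 = 4302
0b10010010100111 = 10010010100111
→ XOR → 11010001101001 = 13417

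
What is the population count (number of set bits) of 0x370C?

7

0x370C = 11011100001100
Count the 1s: 1 + 1 + 1 + 1 + 1 + 1 + 1 = 7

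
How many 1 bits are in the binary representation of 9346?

9346 = 10010010000010
Count the 1s: 1 + 1 + 1 + 1 = 4

4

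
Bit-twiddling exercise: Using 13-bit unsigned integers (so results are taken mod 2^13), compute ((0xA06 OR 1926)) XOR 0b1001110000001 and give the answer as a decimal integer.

0xA06 = 0101000000110
1926 = 0011110000110
→ OR → 0111110000110 = 3974
0b1001110000001 = 1001110000001
→ XOR → 1110000000111 = 7175

7175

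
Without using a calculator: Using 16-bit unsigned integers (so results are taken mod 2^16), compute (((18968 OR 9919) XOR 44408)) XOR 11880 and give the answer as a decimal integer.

60847

18968 = 0100101000011000
9919 = 0010011010111111
→ OR → 0110111010111111 = 28351
44408 = 1010110101111000
→ XOR → 1100001111000111 = 50119
11880 = 0010111001101000
→ XOR → 1110110110101111 = 60847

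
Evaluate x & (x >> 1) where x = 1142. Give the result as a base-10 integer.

x = 10001110110 = 1142
x>>1 = 01000111011
AND  = 00000110010 = 50
(x & (x >> 1) has a 1 wherever x has two consecutive 1 bits.)

50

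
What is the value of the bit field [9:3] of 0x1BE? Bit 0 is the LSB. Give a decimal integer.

55

v = 00110111110
Shift right by 3: 00110111
Mask low 7 bits: 0110111 = 55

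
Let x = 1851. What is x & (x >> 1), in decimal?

x = 11100111011 = 1851
x>>1 = 01110011101
AND  = 01100011001 = 793
(x & (x >> 1) has a 1 wherever x has two consecutive 1 bits.)

793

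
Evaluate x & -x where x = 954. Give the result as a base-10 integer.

2

x = 1110111010 = 954
-x (two's complement) = …0001000110
AND   = 0000000010 = 2
(x & -x isolates the lowest set bit of x.)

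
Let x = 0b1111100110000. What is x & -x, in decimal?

x = 1111100110000 = 7984
-x (two's complement) = …0000011010000
AND   = 0000000010000 = 16
(x & -x isolates the lowest set bit of x.)

16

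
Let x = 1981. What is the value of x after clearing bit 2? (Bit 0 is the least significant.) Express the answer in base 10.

1977

x = 011110111101
bit 2 is currently 1; clear it via x & ~(1 << 2) = x & ~4
→ 011110111001 = 1977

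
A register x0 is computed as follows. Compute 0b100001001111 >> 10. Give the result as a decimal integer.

2

x = 100001001111
shift right by 10 → 000000000010 = 2
(equivalently, floor(2127 / 1024))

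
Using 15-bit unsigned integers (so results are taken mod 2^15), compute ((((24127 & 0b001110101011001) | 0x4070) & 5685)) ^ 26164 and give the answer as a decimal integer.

24127 = 101111000111111
0b001110101011001 = 001110101011001
→ & → 001110000011001 = 7193
0x4070 = 100000001110000
→ | → 101110001111001 = 23673
5685 = 001011000110101
→ & → 001010000110001 = 5169
26164 = 110011000110100
→ ^ → 111001000000101 = 29189

29189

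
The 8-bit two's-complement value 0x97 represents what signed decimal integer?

-105

pattern = 10010111 (MSB is 1 ⇒ negative)
Invert: 01101000, add 1 → 01101001 = 105, so the value is -105.
(Equivalently: 151 - 2^8 = 151 - 256 = -105.)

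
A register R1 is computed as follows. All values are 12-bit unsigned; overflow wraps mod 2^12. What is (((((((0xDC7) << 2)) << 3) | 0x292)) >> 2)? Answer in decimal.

700

0xDC7 = 110111000111
→ << 2 (mod 2^12) → 011100011100 = 1820
→ << 3 (mod 2^12) → 100011100000 = 2272
0x292 = 001010010010
→ | → 101011110010 = 2802
→ >> 2 → 001010111100 = 700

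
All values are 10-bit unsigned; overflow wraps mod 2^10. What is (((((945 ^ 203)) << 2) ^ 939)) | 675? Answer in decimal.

739

945 = 1110110001
203 = 0011001011
→ ^ → 1101111010 = 890
→ << 2 (mod 2^10) → 0111101000 = 488
939 = 1110101011
→ ^ → 1001000011 = 579
675 = 1010100011
→ | → 1011100011 = 739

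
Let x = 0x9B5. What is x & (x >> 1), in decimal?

144

x = 100110110101 = 2485
x>>1 = 010011011010
AND  = 000010010000 = 144
(x & (x >> 1) has a 1 wherever x has two consecutive 1 bits.)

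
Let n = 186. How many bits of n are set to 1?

5

186 = 10111010
Count the 1s: 1 + 1 + 1 + 1 + 1 = 5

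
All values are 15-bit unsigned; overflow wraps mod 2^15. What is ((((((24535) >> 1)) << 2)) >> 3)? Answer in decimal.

2037

24535 = 101111111010111
→ >> 1 → 010111111101011 = 12267
→ << 2 (mod 2^15) → 011111110101100 = 16300
→ >> 3 → 000011111110101 = 2037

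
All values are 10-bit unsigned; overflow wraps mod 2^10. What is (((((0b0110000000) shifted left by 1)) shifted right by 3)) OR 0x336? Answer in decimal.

886

0b0110000000 = 0110000000
→ shifted left by 1 (mod 2^10) → 1100000000 = 768
→ shifted right by 3 → 0001100000 = 96
0x336 = 1100110110
→ OR → 1101110110 = 886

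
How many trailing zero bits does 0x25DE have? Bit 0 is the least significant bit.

1

0x25DE = 10010111011110
Trailing zeros: 1, so the lowest set bit is bit 1 (value 2).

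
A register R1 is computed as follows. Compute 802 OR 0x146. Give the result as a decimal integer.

870

802 = 1100100010
0x146 = 0101000110
 OR → 1101100110 = 870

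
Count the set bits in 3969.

6

3969 = 111110000001
Count the 1s: 1 + 1 + 1 + 1 + 1 + 1 = 6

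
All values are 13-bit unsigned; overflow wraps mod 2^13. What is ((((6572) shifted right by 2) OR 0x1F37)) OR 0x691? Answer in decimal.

8191

6572 = 1100110101100
→ shifted right by 2 → 0011001101011 = 1643
0x1F37 = 1111100110111
→ OR → 1111101111111 = 8063
0x691 = 0011010010001
→ OR → 1111111111111 = 8191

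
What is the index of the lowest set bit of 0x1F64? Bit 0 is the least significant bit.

2

0x1F64 = 1111101100100
Trailing zeros: 2, so the lowest set bit is bit 2 (value 4).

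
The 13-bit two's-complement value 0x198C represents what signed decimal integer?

-1652

pattern = 1100110001100 (MSB is 1 ⇒ negative)
Invert: 0011001110011, add 1 → 0011001110100 = 1652, so the value is -1652.
(Equivalently: 6540 - 2^13 = 6540 - 8192 = -1652.)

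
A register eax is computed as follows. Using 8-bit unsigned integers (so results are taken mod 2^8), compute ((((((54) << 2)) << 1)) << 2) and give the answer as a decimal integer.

54 = 00110110
→ << 2 (mod 2^8) → 11011000 = 216
→ << 1 (mod 2^8) → 10110000 = 176
→ << 2 (mod 2^8) → 11000000 = 192

192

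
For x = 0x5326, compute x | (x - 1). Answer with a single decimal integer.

x = 101001100100110 = 21286
x - 1 = 101001100100101
OR    = 101001100100111 = 21287
(x | (x - 1) sets all bits below the lowest set bit.)

21287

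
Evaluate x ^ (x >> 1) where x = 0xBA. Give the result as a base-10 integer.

x = 10111010 = 186
x>>1 = 01011101
XOR  = 11100111 = 231
(x ^ (x >> 1) gives the standard binary-reflected Gray code of x.)

231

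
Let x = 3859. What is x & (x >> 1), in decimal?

x = 111100010011 = 3859
x>>1 = 011110001001
AND  = 011100000001 = 1793
(x & (x >> 1) has a 1 wherever x has two consecutive 1 bits.)

1793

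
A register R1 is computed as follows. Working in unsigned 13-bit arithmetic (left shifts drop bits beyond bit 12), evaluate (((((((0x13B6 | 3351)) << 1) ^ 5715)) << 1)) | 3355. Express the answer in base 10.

8059

0x13B6 = 1001110110110
3351 = 0110100010111
→ | → 1111110110111 = 8119
→ << 1 (mod 2^13) → 1111101101110 = 8046
5715 = 1011001010011
→ ^ → 0100100111101 = 2365
→ << 1 (mod 2^13) → 1001001111010 = 4730
3355 = 0110100011011
→ | → 1111101111011 = 8059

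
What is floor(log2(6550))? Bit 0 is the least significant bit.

12

6550 = 1100110010110
The topmost 1 is at position 12 (since 2^12 = 4096 ≤ 6550 < 8192).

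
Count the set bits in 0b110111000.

5

n = 110111000
Count the 1s: 1 + 1 + 1 + 1 + 1 = 5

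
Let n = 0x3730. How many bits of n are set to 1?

7

0x3730 = 11011100110000
Count the 1s: 1 + 1 + 1 + 1 + 1 + 1 + 1 = 7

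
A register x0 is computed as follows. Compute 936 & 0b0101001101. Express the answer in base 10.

936 = 1110101000
b = 0101001101
AND → 0100001000 = 264

264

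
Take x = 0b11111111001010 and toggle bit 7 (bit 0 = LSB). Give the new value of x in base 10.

x = 11111111001010
bit 7 is currently 1; toggle it via x ^ (1 << 7) = x ^ 128
→ 11111101001010 = 16202

16202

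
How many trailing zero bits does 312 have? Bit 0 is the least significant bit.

312 = 100111000
Trailing zeros: 3, so the lowest set bit is bit 3 (value 8).

3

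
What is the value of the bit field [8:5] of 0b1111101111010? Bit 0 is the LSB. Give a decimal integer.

v = 1111101111010
Shift right by 5: 11111011
Mask low 4 bits: 1011 = 11

11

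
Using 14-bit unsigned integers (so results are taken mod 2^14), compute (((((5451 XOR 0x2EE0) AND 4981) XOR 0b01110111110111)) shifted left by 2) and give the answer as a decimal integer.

15192

5451 = 01010101001011
0x2EE0 = 10111011100000
→ XOR → 11101110101011 = 15275
4981 = 01001101110101
→ AND → 01001100100001 = 4897
0b01110111110111 = 01110111110111
→ XOR → 00111011010110 = 3798
→ shifted left by 2 (mod 2^14) → 11101101011000 = 15192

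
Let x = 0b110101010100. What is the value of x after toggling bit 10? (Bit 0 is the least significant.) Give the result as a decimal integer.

2388

x = 110101010100
bit 10 is currently 1; toggle it via x ^ (1 << 10) = x ^ 1024
→ 100101010100 = 2388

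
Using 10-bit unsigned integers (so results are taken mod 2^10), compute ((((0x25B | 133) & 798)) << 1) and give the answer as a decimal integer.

0x25B = 1001011011
133 = 0010000101
→ | → 1011011111 = 735
798 = 1100011110
→ & → 1000011110 = 542
→ << 1 (mod 2^10) → 0000111100 = 60

60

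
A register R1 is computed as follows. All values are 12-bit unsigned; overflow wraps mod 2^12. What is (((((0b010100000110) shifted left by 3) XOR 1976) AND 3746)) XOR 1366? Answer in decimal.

0b010100000110 = 010100000110
→ shifted left by 3 (mod 2^12) → 100000110000 = 2096
1976 = 011110111000
→ XOR → 111110001000 = 3976
3746 = 111010100010
→ AND → 111010000000 = 3712
1366 = 010101010110
→ XOR → 101111010110 = 3030

3030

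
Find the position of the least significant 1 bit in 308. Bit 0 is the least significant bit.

2

308 = 100110100
Trailing zeros: 2, so the lowest set bit is bit 2 (value 4).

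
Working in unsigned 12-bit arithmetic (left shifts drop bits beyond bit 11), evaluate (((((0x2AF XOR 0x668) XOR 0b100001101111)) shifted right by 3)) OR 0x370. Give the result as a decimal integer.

0x2AF = 001010101111
0x668 = 011001101000
→ XOR → 010011000111 = 1223
0b100001101111 = 100001101111
→ XOR → 110010101000 = 3240
→ shifted right by 3 → 000110010101 = 405
0x370 = 001101110000
→ OR → 001111110101 = 1013

1013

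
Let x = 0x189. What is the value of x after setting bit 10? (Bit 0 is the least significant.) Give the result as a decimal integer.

x = 00110001001
bit 10 is currently 0; set it via x | (1 << 10) = x | 1024
→ 10110001001 = 1417

1417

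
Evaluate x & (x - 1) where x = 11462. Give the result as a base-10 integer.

11460

x = 10110011000110 = 11462
x - 1 = 10110011000101
AND   = 10110011000100 = 11460
(x & (x - 1) clears the lowest set bit of x.)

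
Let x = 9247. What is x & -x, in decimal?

x = 10010000011111 = 9247
-x (two's complement) = …01101111100001
AND   = 00000000000001 = 1
(x & -x isolates the lowest set bit of x.)

1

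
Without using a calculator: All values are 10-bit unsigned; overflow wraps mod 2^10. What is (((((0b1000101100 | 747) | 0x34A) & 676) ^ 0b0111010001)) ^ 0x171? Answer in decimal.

0b1000101100 = 1000101100
747 = 1011101011
→ | → 1011101111 = 751
0x34A = 1101001010
→ | → 1111101111 = 1007
676 = 1010100100
→ & → 1010100100 = 676
0b0111010001 = 0111010001
→ ^ → 1101110101 = 885
0x171 = 0101110001
→ ^ → 1000000100 = 516

516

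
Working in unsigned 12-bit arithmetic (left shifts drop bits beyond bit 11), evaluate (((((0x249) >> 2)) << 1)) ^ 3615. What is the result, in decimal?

3899

0x249 = 001001001001
→ >> 2 → 000010010010 = 146
→ << 1 (mod 2^12) → 000100100100 = 292
3615 = 111000011111
→ ^ → 111100111011 = 3899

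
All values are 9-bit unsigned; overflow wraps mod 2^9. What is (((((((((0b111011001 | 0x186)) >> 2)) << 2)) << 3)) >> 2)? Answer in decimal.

0b111011001 = 111011001
0x186 = 110000110
→ | → 111011111 = 479
→ >> 2 → 001110111 = 119
→ << 2 (mod 2^9) → 111011100 = 476
→ << 3 (mod 2^9) → 011100000 = 224
→ >> 2 → 000111000 = 56

56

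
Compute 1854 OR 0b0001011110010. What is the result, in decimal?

1854 = 11100111110
b = 01011110010
 OR → 11111111110 = 2046

2046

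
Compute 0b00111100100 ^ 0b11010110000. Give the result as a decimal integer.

1876

a = 00111100100
b = 11010110000
XOR → 11101010100 = 1876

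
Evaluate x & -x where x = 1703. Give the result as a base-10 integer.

1

x = 11010100111 = 1703
-x (two's complement) = …00101011001
AND   = 00000000001 = 1
(x & -x isolates the lowest set bit of x.)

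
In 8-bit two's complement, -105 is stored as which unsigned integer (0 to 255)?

151

105 in 8 bits: 01101001
Invert: 10010110
Add 1:  10010111 = 151
(Check: 2^8 - 105 = 256 - 105 = 151.)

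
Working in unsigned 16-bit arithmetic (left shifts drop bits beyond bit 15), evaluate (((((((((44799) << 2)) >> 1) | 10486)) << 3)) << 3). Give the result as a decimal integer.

32640

44799 = 1010111011111111
→ << 2 (mod 2^16) → 1011101111111100 = 48124
→ >> 1 → 0101110111111110 = 24062
10486 = 0010100011110110
→ | → 0111110111111110 = 32254
→ << 3 (mod 2^16) → 1110111111110000 = 61424
→ << 3 (mod 2^16) → 0111111110000000 = 32640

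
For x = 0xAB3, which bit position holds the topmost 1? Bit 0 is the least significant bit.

11

0xAB3 = 101010110011
The topmost 1 is at position 11 (since 2^11 = 2048 ≤ 2739 < 4096).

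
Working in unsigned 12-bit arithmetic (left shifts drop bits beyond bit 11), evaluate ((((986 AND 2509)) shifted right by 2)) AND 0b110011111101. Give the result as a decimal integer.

112

986 = 001111011010
2509 = 100111001101
→ AND → 000111001000 = 456
→ shifted right by 2 → 000001110010 = 114
0b110011111101 = 110011111101
→ AND → 000001110000 = 112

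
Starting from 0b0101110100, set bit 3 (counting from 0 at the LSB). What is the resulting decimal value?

380

x = 0101110100
bit 3 is currently 0; set it via x | (1 << 3) = x | 8
→ 0101111100 = 380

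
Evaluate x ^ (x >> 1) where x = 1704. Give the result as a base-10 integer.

1532

x = 11010101000 = 1704
x>>1 = 01101010100
XOR  = 10111111100 = 1532
(x ^ (x >> 1) gives the standard binary-reflected Gray code of x.)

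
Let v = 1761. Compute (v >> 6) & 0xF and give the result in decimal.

11

v = 11011100001
Shift right by 6: 11011
Mask low 4 bits: 1011 = 11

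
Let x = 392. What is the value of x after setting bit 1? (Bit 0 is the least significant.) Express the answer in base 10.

394

x = 0000000110001000
bit 1 is currently 0; set it via x | (1 << 1) = x | 2
→ 0000000110001010 = 394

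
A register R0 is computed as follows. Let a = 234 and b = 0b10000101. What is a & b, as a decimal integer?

128

234 = 11101010
b = 10000101
AND → 10000000 = 128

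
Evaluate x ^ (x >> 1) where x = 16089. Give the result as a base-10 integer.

x = 11111011011001 = 16089
x>>1 = 01111101101100
XOR  = 10000110110101 = 8629
(x ^ (x >> 1) gives the standard binary-reflected Gray code of x.)

8629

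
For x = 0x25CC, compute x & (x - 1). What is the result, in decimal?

9672

x = 10010111001100 = 9676
x - 1 = 10010111001011
AND   = 10010111001000 = 9672
(x & (x - 1) clears the lowest set bit of x.)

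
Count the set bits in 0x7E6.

0x7E6 = 11111100110
Count the 1s: 1 + 1 + 1 + 1 + 1 + 1 + 1 + 1 = 8

8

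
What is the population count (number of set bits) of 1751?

1751 = 11011010111
Count the 1s: 1 + 1 + 1 + 1 + 1 + 1 + 1 + 1 = 8

8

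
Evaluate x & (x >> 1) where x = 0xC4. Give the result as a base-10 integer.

x = 11000100 = 196
x>>1 = 01100010
AND  = 01000000 = 64
(x & (x >> 1) has a 1 wherever x has two consecutive 1 bits.)

64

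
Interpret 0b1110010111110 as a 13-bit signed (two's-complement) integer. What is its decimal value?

pattern = 1110010111110 (MSB is 1 ⇒ negative)
Invert: 0001101000001, add 1 → 0001101000010 = 834, so the value is -834.
(Equivalently: 7358 - 2^13 = 7358 - 8192 = -834.)

-834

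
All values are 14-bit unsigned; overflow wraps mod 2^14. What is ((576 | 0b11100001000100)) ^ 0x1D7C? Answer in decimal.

576 = 00001001000000
0b11100001000100 = 11100001000100
→ | → 11101001000100 = 14916
0x1D7C = 01110101111100
→ ^ → 10011100111000 = 10040

10040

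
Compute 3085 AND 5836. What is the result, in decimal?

1036

3085 = 0110000001101
5836 = 1011011001100
AND → 0010000001100 = 1036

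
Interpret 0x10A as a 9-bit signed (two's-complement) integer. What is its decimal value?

-246

pattern = 100001010 (MSB is 1 ⇒ negative)
Invert: 011110101, add 1 → 011110110 = 246, so the value is -246.
(Equivalently: 266 - 2^9 = 266 - 512 = -246.)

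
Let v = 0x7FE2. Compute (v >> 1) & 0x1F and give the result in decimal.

v = 0111111111100010
Shift right by 1: 011111111110001
Mask low 5 bits: 10001 = 17

17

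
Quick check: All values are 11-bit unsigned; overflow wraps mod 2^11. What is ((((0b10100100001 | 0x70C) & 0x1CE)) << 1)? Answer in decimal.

536

0b10100100001 = 10100100001
0x70C = 11100001100
→ | → 11100101101 = 1837
0x1CE = 00111001110
→ & → 00100001100 = 268
→ << 1 (mod 2^11) → 01000011000 = 536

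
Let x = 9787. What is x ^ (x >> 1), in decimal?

x = 10011000111011 = 9787
x>>1 = 01001100011101
XOR  = 11010100100110 = 13606
(x ^ (x >> 1) gives the standard binary-reflected Gray code of x.)

13606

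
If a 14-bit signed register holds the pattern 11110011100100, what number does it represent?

-796

pattern = 11110011100100 (MSB is 1 ⇒ negative)
Invert: 00001100011011, add 1 → 00001100011100 = 796, so the value is -796.
(Equivalently: 15588 - 2^14 = 15588 - 16384 = -796.)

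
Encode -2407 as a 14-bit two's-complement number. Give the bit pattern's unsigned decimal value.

2407 in 14 bits: 00100101100111
Invert: 11011010011000
Add 1:  11011010011001 = 13977
(Check: 2^14 - 2407 = 16384 - 2407 = 13977.)

13977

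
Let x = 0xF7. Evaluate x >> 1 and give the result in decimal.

123

0xF7 = 11110111
shift right by 1 → 01111011 = 123
(equivalently, floor(247 / 2))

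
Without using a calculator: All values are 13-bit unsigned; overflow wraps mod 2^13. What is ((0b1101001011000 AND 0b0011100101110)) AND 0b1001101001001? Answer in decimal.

520

0b1101001011000 = 1101001011000
0b0011100101110 = 0011100101110
→ AND → 0001000001000 = 520
0b1001101001001 = 1001101001001
→ AND → 0001000001000 = 520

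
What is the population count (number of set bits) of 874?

874 = 1101101010
Count the 1s: 1 + 1 + 1 + 1 + 1 + 1 = 6

6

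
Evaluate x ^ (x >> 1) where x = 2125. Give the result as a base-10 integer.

3179

x = 100001001101 = 2125
x>>1 = 010000100110
XOR  = 110001101011 = 3179
(x ^ (x >> 1) gives the standard binary-reflected Gray code of x.)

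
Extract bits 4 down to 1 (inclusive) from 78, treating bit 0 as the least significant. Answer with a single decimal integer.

v = 01001110
Shift right by 1: 0100111
Mask low 4 bits: 0111 = 7

7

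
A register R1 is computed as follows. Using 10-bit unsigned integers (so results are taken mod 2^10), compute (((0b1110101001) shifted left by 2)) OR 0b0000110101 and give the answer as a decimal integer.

693

0b1110101001 = 1110101001
→ shifted left by 2 (mod 2^10) → 1010100100 = 676
0b0000110101 = 0000110101
→ OR → 1010110101 = 693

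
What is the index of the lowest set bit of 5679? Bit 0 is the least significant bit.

5679 = 1011000101111
Trailing zeros: 0, so the lowest set bit is bit 0 (value 1).

0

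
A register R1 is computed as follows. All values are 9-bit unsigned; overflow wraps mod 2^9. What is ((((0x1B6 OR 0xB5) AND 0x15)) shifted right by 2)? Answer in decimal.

0x1B6 = 110110110
0xB5 = 010110101
→ OR → 110110111 = 439
0x15 = 000010101
→ AND → 000010101 = 21
→ shifted right by 2 → 000000101 = 5

5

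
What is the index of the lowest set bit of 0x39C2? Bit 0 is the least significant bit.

0x39C2 = 11100111000010
Trailing zeros: 1, so the lowest set bit is bit 1 (value 2).

1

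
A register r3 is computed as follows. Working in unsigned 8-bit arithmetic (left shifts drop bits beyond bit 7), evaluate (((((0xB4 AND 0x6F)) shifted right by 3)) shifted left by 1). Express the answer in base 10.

0xB4 = 10110100
0x6F = 01101111
→ AND → 00100100 = 36
→ shifted right by 3 → 00000100 = 4
→ shifted left by 1 (mod 2^8) → 00001000 = 8

8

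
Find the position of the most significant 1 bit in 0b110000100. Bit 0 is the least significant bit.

0b110000100 = 110000100
The topmost 1 is at position 8 (since 2^8 = 256 ≤ 388 < 512).

8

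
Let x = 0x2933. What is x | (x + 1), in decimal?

x = 10100100110011 = 10547
x + 1 = 10100100110100
OR    = 10100100110111 = 10551
(x | (x + 1) sets the lowest cleared bit.)

10551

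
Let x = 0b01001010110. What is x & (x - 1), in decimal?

x = 1001010110 = 598
x - 1 = 1001010101
AND   = 1001010100 = 596
(x & (x - 1) clears the lowest set bit of x.)

596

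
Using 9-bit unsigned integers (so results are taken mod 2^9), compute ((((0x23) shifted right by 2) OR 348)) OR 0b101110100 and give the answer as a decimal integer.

0x23 = 000100011
→ shifted right by 2 → 000001000 = 8
348 = 101011100
→ OR → 101011100 = 348
0b101110100 = 101110100
→ OR → 101111100 = 380

380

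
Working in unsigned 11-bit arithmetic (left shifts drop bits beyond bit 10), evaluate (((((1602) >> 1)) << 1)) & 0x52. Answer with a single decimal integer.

1602 = 11001000010
→ >> 1 → 01100100001 = 801
→ << 1 (mod 2^11) → 11001000010 = 1602
0x52 = 00001010010
→ & → 00001000010 = 66

66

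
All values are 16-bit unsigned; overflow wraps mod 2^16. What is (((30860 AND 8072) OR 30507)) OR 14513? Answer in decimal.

32699

30860 = 0111100010001100
8072 = 0001111110001000
→ AND → 0001100010001000 = 6280
30507 = 0111011100101011
→ OR → 0111111110101011 = 32683
14513 = 0011100010110001
→ OR → 0111111110111011 = 32699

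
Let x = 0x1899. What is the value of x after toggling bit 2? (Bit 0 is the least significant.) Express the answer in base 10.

6301

x = 1100010011001
bit 2 is currently 0; toggle it via x ^ (1 << 2) = x ^ 4
→ 1100010011101 = 6301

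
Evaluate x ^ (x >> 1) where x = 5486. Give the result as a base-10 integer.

8153

x = 1010101101110 = 5486
x>>1 = 0101010110111
XOR  = 1111111011001 = 8153
(x ^ (x >> 1) gives the standard binary-reflected Gray code of x.)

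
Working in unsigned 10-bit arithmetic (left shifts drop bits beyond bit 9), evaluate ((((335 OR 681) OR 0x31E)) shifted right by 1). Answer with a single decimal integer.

335 = 0101001111
681 = 1010101001
→ OR → 1111101111 = 1007
0x31E = 1100011110
→ OR → 1111111111 = 1023
→ shifted right by 1 → 0111111111 = 511

511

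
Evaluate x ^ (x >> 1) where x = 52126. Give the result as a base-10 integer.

x = 1100101110011110 = 52126
x>>1 = 0110010111001111
XOR  = 1010111001010001 = 44625
(x ^ (x >> 1) gives the standard binary-reflected Gray code of x.)

44625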